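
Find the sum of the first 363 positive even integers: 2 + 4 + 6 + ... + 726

Sum of first n even numbers = n(n+1)
= 363×364
= 132132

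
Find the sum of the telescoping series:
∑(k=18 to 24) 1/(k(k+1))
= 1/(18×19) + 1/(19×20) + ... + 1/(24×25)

Partial fractions: 1/(k(k+1)) = 1/k - 1/(k+1)
The series telescopes:
= (1/18 - 1/19) + (1/19 - 1/20) + ... + (1/24 - 1/25)
= 1/18 - 1/25
= 7/450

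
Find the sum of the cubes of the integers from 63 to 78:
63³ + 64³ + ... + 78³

Use ∑_{k=1}^{n} k³ = [n(n+1)/2]², then subtract the first 62 terms.
∑_{k=1}^{78} k³ = [78×79/2]² = 3081² = 9492561
∑_{k=1}^{62} k³ = [62×63/2]² = 1953² = 3814209
∑_{k=63}^{78} k³ = 9492561 - 3814209 = 5678352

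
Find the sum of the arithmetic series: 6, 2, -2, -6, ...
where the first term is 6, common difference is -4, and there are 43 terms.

Sₙ = n/2 × (first + last)
Last term = a + (n-1)d = 6 + (43-1)×(-4) = -162
S_43 = 43/2 × (6 + (-162))
S_43 = 43/2 × (-156) = -3354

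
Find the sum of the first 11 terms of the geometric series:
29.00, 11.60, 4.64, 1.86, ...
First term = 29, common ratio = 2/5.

Sₙ = a(1 - rⁿ) / (1 - r)
S_11 = 29(1 - (2/5)^11) / (1 - (2/5))
S_11 = 29(1 - (2048/48828125)) / (3/5)
S_11 = 471985411/9765625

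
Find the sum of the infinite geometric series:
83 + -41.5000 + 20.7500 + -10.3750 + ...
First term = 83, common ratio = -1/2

For |r| < 1, S = a / (1 - r)
S = 83 / (1 - (-1/2))
S = 83 / (3/2)
S = 166/3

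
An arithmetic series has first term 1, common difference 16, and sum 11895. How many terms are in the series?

Using S = n/2 × [2a + (n-1)d]
11895 = n/2 × [2(1) + (n-1)(16)]
11895 = n/2 × [2 + 16n - 16]
23790 = n × [-14 + 16n]
16n² + (-14)n - 23790 = 0
Discriminant: Δ = (-14)² - 4(16)(-23790) = 196 + 1522560 = 1522756
√Δ = 1234
n = [-(-14) + √Δ] / (2·16) = (14 + 1234) / 32 = 1248 / 32 = 39
(The negative root is discarded since n must be a positive integer.)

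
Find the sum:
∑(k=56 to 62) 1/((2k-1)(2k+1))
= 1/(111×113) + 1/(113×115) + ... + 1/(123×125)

Partial fractions: 1/((2k-1)(2k+1)) = (1/2)[1/(2k-1) - 1/(2k+1)]
The series telescopes:
= (1/2)[1/111 - 1/125]
= 7/13875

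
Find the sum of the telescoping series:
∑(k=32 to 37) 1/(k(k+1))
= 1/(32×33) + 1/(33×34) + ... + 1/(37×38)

Partial fractions: 1/(k(k+1)) = 1/k - 1/(k+1)
The series telescopes:
= (1/32 - 1/33) + (1/33 - 1/34) + ... + (1/37 - 1/38)
= 1/32 - 1/38
= 3/608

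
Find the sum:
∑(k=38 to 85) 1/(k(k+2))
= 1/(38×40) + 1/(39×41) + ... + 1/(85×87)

Partial fractions: 1/(k(k+2)) = (1/2)[1/k - 1/(k+2)]
Telescoping leaves the first two and last two terms:
= (1/2)[1/38 + 1/39 - 1/86 - 1/87]
= 13322/924027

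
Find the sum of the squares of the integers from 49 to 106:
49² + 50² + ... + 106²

Use ∑_{k=1}^{n} k² = n(n+1)(2n+1)/6, then subtract the first 48 terms.
∑_{k=1}^{106} k² = 106×107×213/6 = 402641
∑_{k=1}^{48} k² = 48×49×97/6 = 38024
∑_{k=49}^{106} k² = 402641 - 38024 = 364617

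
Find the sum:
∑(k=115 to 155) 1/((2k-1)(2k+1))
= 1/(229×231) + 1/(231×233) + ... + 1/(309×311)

Partial fractions: 1/((2k-1)(2k+1)) = (1/2)[1/(2k-1) - 1/(2k+1)]
The series telescopes:
= (1/2)[1/229 - 1/311]
= 41/71219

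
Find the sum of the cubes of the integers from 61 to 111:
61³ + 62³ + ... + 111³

Use ∑_{k=1}^{n} k³ = [n(n+1)/2]², then subtract the first 60 terms.
∑_{k=1}^{111} k³ = [111×112/2]² = 6216² = 38638656
∑_{k=1}^{60} k³ = [60×61/2]² = 1830² = 3348900
∑_{k=61}^{111} k³ = 38638656 - 3348900 = 35289756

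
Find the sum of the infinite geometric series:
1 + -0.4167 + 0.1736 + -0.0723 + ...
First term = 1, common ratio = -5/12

For |r| < 1, S = a / (1 - r)
S = 1 / (1 - (-5/12))
S = 1 / (17/12)
S = 12/17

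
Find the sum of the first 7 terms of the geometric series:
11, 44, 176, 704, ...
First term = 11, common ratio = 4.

Sₙ = a(1 - rⁿ) / (1 - r)
S_7 = 11(1 - 4^7) / (1 - 4)
S_7 = 11(1 - 16384) / (-3)
S_7 = 60071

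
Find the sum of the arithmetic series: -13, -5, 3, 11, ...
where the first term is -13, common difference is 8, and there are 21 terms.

Sₙ = n/2 × (first + last)
Last term = a + (n-1)d = -13 + (21-1)×8 = 147
S_21 = 21/2 × (-13 + 147)
S_21 = 21/2 × 134 = 1407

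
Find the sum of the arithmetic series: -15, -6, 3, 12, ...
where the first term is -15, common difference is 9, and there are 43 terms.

Sₙ = n/2 × (first + last)
Last term = a + (n-1)d = -15 + (43-1)×9 = 363
S_43 = 43/2 × (-15 + 363)
S_43 = 43/2 × 348 = 7482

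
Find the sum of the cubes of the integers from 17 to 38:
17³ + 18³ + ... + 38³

Use ∑_{k=1}^{n} k³ = [n(n+1)/2]², then subtract the first 16 terms.
∑_{k=1}^{38} k³ = [38×39/2]² = 741² = 549081
∑_{k=1}^{16} k³ = [16×17/2]² = 136² = 18496
∑_{k=17}^{38} k³ = 549081 - 18496 = 530585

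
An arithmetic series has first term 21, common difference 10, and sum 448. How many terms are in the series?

Using S = n/2 × [2a + (n-1)d]
448 = n/2 × [2(21) + (n-1)(10)]
448 = n/2 × [42 + 10n - 10]
896 = n × [32 + 10n]
10n² + (32)n - 896 = 0
Discriminant: Δ = (32)² - 4(10)(-896) = 1024 + 35840 = 36864
√Δ = 192
n = [-(32) + √Δ] / (2·10) = (-32 + 192) / 20 = 160 / 20 = 8
(The negative root is discarded since n must be a positive integer.)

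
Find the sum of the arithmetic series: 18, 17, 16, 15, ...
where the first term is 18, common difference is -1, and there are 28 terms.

Sₙ = n/2 × (first + last)
Last term = a + (n-1)d = 18 + (28-1)×(-1) = -9
S_28 = 28/2 × (18 + (-9))
S_28 = 28/2 × 9 = 126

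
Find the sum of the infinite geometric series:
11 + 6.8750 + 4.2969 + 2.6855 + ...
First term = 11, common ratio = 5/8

For |r| < 1, S = a / (1 - r)
S = 11 / (1 - (5/8))
S = 11 / (3/8)
S = 88/3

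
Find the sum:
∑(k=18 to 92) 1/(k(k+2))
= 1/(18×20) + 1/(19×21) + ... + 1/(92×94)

Partial fractions: 1/(k(k+2)) = (1/2)[1/k - 1/(k+2)]
Telescoping leaves the first two and last two terms:
= (1/2)[1/18 + 1/19 - 1/93 - 1/94]
= 21625/498294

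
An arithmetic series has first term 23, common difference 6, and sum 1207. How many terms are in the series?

Using S = n/2 × [2a + (n-1)d]
1207 = n/2 × [2(23) + (n-1)(6)]
1207 = n/2 × [46 + 6n - 6]
2414 = n × [40 + 6n]
6n² + (40)n - 2414 = 0
Discriminant: Δ = (40)² - 4(6)(-2414) = 1600 + 57936 = 59536
√Δ = 244
n = [-(40) + √Δ] / (2·6) = (-40 + 244) / 12 = 204 / 12 = 17
(The negative root is discarded since n must be a positive integer.)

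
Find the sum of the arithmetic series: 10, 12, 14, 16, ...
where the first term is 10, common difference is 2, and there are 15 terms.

Sₙ = n/2 × (first + last)
Last term = a + (n-1)d = 10 + (15-1)×2 = 38
S_15 = 15/2 × (10 + 38)
S_15 = 15/2 × 48 = 360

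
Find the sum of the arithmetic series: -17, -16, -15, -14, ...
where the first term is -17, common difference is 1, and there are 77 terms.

Sₙ = n/2 × (first + last)
Last term = a + (n-1)d = -17 + (77-1)×1 = 59
S_77 = 77/2 × (-17 + 59)
S_77 = 77/2 × 42 = 1617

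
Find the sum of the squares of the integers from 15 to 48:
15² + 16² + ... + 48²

Use ∑_{k=1}^{n} k² = n(n+1)(2n+1)/6, then subtract the first 14 terms.
∑_{k=1}^{48} k² = 48×49×97/6 = 38024
∑_{k=1}^{14} k² = 14×15×29/6 = 1015
∑_{k=15}^{48} k² = 38024 - 1015 = 37009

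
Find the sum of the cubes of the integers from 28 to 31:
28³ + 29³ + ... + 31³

Use ∑_{k=1}^{n} k³ = [n(n+1)/2]², then subtract the first 27 terms.
∑_{k=1}^{31} k³ = [31×32/2]² = 496² = 246016
∑_{k=1}^{27} k³ = [27×28/2]² = 378² = 142884
∑_{k=28}^{31} k³ = 246016 - 142884 = 103132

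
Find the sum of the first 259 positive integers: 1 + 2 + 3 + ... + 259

Formula: ∑k = n(n+1)/2
= 259×260/2
= 67340/2
= 33670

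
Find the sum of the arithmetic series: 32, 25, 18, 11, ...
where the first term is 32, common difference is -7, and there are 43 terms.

Sₙ = n/2 × (first + last)
Last term = a + (n-1)d = 32 + (43-1)×(-7) = -262
S_43 = 43/2 × (32 + (-262))
S_43 = 43/2 × (-230) = -4945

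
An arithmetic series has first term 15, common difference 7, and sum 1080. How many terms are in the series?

Using S = n/2 × [2a + (n-1)d]
1080 = n/2 × [2(15) + (n-1)(7)]
1080 = n/2 × [30 + 7n - 7]
2160 = n × [23 + 7n]
7n² + (23)n - 2160 = 0
Discriminant: Δ = (23)² - 4(7)(-2160) = 529 + 60480 = 61009
√Δ = 247
n = [-(23) + √Δ] / (2·7) = (-23 + 247) / 14 = 224 / 14 = 16
(The negative root is discarded since n must be a positive integer.)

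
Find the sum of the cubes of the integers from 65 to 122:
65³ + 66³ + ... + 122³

Use ∑_{k=1}^{n} k³ = [n(n+1)/2]², then subtract the first 64 terms.
∑_{k=1}^{122} k³ = [122×123/2]² = 7503² = 56295009
∑_{k=1}^{64} k³ = [64×65/2]² = 2080² = 4326400
∑_{k=65}^{122} k³ = 56295009 - 4326400 = 51968609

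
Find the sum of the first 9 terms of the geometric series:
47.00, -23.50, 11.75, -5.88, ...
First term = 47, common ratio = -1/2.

Sₙ = a(1 - rⁿ) / (1 - r)
S_9 = 47(1 - (-1/2)^9) / (1 - (-1/2))
S_9 = 47(1 - (-1/512)) / (3/2)
S_9 = 8037/256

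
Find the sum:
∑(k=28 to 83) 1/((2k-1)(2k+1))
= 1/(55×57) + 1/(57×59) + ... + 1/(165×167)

Partial fractions: 1/((2k-1)(2k+1)) = (1/2)[1/(2k-1) - 1/(2k+1)]
The series telescopes:
= (1/2)[1/55 - 1/167]
= 56/9185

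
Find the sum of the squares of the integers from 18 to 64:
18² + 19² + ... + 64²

Use ∑_{k=1}^{n} k² = n(n+1)(2n+1)/6, then subtract the first 17 terms.
∑_{k=1}^{64} k² = 64×65×129/6 = 89440
∑_{k=1}^{17} k² = 17×18×35/6 = 1785
∑_{k=18}^{64} k² = 89440 - 1785 = 87655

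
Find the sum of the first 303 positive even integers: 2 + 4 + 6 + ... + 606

Sum of first n even numbers = n(n+1)
= 303×304
= 92112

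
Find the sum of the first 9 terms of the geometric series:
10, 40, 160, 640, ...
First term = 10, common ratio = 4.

Sₙ = a(1 - rⁿ) / (1 - r)
S_9 = 10(1 - 4^9) / (1 - 4)
S_9 = 10(1 - 262144) / (-3)
S_9 = 873810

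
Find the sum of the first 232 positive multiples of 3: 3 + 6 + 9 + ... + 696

Factor out 3: = 3(1 + 2 + ... + 232) = 3 × n(n+1)/2
= 3 × 232×233/2
= 3 × 27028
= 81084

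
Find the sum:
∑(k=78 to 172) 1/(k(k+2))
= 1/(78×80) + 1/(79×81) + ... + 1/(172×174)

Partial fractions: 1/(k(k+2)) = (1/2)[1/k - 1/(k+2)]
Telescoping leaves the first two and last two terms:
= (1/2)[1/78 + 1/79 - 1/173 - 1/174]
= 107825/15457377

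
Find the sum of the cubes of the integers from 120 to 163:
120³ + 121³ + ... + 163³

Use ∑_{k=1}^{n} k³ = [n(n+1)/2]², then subtract the first 119 terms.
∑_{k=1}^{163} k³ = [163×164/2]² = 13366² = 178649956
∑_{k=1}^{119} k³ = [119×120/2]² = 7140² = 50979600
∑_{k=120}^{163} k³ = 178649956 - 50979600 = 127670356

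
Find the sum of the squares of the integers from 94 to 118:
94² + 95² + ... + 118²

Use ∑_{k=1}^{n} k² = n(n+1)(2n+1)/6, then subtract the first 93 terms.
∑_{k=1}^{118} k² = 118×119×237/6 = 554659
∑_{k=1}^{93} k² = 93×94×187/6 = 272459
∑_{k=94}^{118} k² = 554659 - 272459 = 282200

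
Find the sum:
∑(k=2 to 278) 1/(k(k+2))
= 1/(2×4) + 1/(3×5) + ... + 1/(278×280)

Partial fractions: 1/(k(k+2)) = (1/2)[1/k - 1/(k+2)]
Telescoping leaves the first two and last two terms:
= (1/2)[1/2 + 1/3 - 1/279 - 1/280]
= 64541/156240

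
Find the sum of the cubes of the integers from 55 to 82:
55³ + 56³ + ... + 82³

Use ∑_{k=1}^{n} k³ = [n(n+1)/2]², then subtract the first 54 terms.
∑_{k=1}^{82} k³ = [82×83/2]² = 3403² = 11580409
∑_{k=1}^{54} k³ = [54×55/2]² = 1485² = 2205225
∑_{k=55}^{82} k³ = 11580409 - 2205225 = 9375184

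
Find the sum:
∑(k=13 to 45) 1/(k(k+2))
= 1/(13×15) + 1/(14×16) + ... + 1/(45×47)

Partial fractions: 1/(k(k+2)) = (1/2)[1/k - 1/(k+2)]
Telescoping leaves the first two and last two terms:
= (1/2)[1/13 + 1/14 - 1/46 - 1/47]
= 5181/98371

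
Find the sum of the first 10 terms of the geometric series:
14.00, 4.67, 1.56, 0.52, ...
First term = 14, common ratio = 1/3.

Sₙ = a(1 - rⁿ) / (1 - r)
S_10 = 14(1 - (1/3)^10) / (1 - (1/3))
S_10 = 14(1 - (1/59049)) / (2/3)
S_10 = 413336/19683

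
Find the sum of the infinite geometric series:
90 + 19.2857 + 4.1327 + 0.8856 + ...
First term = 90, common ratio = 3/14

For |r| < 1, S = a / (1 - r)
S = 90 / (1 - (3/14))
S = 90 / (11/14)
S = 1260/11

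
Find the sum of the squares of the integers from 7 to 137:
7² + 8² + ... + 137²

Use ∑_{k=1}^{n} k² = n(n+1)(2n+1)/6, then subtract the first 6 terms.
∑_{k=1}^{137} k² = 137×138×275/6 = 866525
∑_{k=1}^{6} k² = 6×7×13/6 = 91
∑_{k=7}^{137} k² = 866525 - 91 = 866434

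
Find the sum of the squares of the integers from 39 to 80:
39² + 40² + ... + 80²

Use ∑_{k=1}^{n} k² = n(n+1)(2n+1)/6, then subtract the first 38 terms.
∑_{k=1}^{80} k² = 80×81×161/6 = 173880
∑_{k=1}^{38} k² = 38×39×77/6 = 19019
∑_{k=39}^{80} k² = 173880 - 19019 = 154861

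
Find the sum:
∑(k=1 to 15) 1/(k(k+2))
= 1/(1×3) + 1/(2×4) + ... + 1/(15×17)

Partial fractions: 1/(k(k+2)) = (1/2)[1/k - 1/(k+2)]
Telescoping leaves the first two and last two terms:
= (1/2)[1/1 + 1/2 - 1/16 - 1/17]
= 375/544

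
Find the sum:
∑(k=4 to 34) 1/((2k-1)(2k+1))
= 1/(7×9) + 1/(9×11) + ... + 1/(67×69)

Partial fractions: 1/((2k-1)(2k+1)) = (1/2)[1/(2k-1) - 1/(2k+1)]
The series telescopes:
= (1/2)[1/7 - 1/69]
= 31/483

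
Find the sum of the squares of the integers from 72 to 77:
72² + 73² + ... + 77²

Use ∑_{k=1}^{n} k² = n(n+1)(2n+1)/6, then subtract the first 71 terms.
∑_{k=1}^{77} k² = 77×78×155/6 = 155155
∑_{k=1}^{71} k² = 71×72×143/6 = 121836
∑_{k=72}^{77} k² = 155155 - 121836 = 33319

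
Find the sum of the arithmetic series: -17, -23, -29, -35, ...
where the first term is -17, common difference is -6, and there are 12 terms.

Sₙ = n/2 × (first + last)
Last term = a + (n-1)d = -17 + (12-1)×(-6) = -83
S_12 = 12/2 × (-17 + (-83))
S_12 = 12/2 × (-100) = -600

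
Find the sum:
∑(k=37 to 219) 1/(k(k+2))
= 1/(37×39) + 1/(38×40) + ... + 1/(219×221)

Partial fractions: 1/(k(k+2)) = (1/2)[1/k - 1/(k+2)]
Telescoping leaves the first two and last two terms:
= (1/2)[1/37 + 1/38 - 1/220 - 1/221]
= 1513227/68359720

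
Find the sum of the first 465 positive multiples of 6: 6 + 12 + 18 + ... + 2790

Factor out 6: = 6(1 + 2 + ... + 465) = 6 × n(n+1)/2
= 6 × 465×466/2
= 6 × 108345
= 650070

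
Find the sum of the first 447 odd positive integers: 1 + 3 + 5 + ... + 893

Sum of first n odd numbers = n²
= 447²
= 199809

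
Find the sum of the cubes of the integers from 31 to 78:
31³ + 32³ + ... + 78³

Use ∑_{k=1}^{n} k³ = [n(n+1)/2]², then subtract the first 30 terms.
∑_{k=1}^{78} k³ = [78×79/2]² = 3081² = 9492561
∑_{k=1}^{30} k³ = [30×31/2]² = 465² = 216225
∑_{k=31}^{78} k³ = 9492561 - 216225 = 9276336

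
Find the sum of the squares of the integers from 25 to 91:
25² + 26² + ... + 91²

Use ∑_{k=1}^{n} k² = n(n+1)(2n+1)/6, then subtract the first 24 terms.
∑_{k=1}^{91} k² = 91×92×183/6 = 255346
∑_{k=1}^{24} k² = 24×25×49/6 = 4900
∑_{k=25}^{91} k² = 255346 - 4900 = 250446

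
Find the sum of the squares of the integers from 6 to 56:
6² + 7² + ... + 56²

Use ∑_{k=1}^{n} k² = n(n+1)(2n+1)/6, then subtract the first 5 terms.
∑_{k=1}^{56} k² = 56×57×113/6 = 60116
∑_{k=1}^{5} k² = 5×6×11/6 = 55
∑_{k=6}^{56} k² = 60116 - 55 = 60061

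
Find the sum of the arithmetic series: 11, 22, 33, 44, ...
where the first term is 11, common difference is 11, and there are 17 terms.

Sₙ = n/2 × (first + last)
Last term = a + (n-1)d = 11 + (17-1)×11 = 187
S_17 = 17/2 × (11 + 187)
S_17 = 17/2 × 198 = 1683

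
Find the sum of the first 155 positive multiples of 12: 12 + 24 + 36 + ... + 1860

Factor out 12: = 12(1 + 2 + ... + 155) = 12 × n(n+1)/2
= 12 × 155×156/2
= 12 × 12090
= 145080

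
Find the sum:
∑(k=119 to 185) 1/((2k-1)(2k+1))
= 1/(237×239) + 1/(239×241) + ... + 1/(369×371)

Partial fractions: 1/((2k-1)(2k+1)) = (1/2)[1/(2k-1) - 1/(2k+1)]
The series telescopes:
= (1/2)[1/237 - 1/371]
= 67/87927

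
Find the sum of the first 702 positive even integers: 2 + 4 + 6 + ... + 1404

Sum of first n even numbers = n(n+1)
= 702×703
= 493506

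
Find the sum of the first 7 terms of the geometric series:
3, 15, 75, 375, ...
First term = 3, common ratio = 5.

Sₙ = a(1 - rⁿ) / (1 - r)
S_7 = 3(1 - 5^7) / (1 - 5)
S_7 = 3(1 - 78125) / (-4)
S_7 = 58593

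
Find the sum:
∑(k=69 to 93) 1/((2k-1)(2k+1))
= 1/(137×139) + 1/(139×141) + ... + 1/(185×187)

Partial fractions: 1/((2k-1)(2k+1)) = (1/2)[1/(2k-1) - 1/(2k+1)]
The series telescopes:
= (1/2)[1/137 - 1/187]
= 25/25619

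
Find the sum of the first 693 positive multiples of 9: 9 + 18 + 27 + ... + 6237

Factor out 9: = 9(1 + 2 + ... + 693) = 9 × n(n+1)/2
= 9 × 693×694/2
= 9 × 240471
= 2164239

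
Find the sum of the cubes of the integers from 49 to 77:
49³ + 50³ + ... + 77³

Use ∑_{k=1}^{n} k³ = [n(n+1)/2]², then subtract the first 48 terms.
∑_{k=1}^{77} k³ = [77×78/2]² = 3003² = 9018009
∑_{k=1}^{48} k³ = [48×49/2]² = 1176² = 1382976
∑_{k=49}^{77} k³ = 9018009 - 1382976 = 7635033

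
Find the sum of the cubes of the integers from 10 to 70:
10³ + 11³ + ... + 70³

Use ∑_{k=1}^{n} k³ = [n(n+1)/2]², then subtract the first 9 terms.
∑_{k=1}^{70} k³ = [70×71/2]² = 2485² = 6175225
∑_{k=1}^{9} k³ = [9×10/2]² = 45² = 2025
∑_{k=10}^{70} k³ = 6175225 - 2025 = 6173200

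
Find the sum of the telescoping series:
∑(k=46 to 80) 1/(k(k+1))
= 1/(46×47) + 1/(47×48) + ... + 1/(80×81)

Partial fractions: 1/(k(k+1)) = 1/k - 1/(k+1)
The series telescopes:
= (1/46 - 1/47) + (1/47 - 1/48) + ... + (1/80 - 1/81)
= 1/46 - 1/81
= 35/3726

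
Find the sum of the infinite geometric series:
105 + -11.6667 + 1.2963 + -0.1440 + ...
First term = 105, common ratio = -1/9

For |r| < 1, S = a / (1 - r)
S = 105 / (1 - (-1/9))
S = 105 / (10/9)
S = 189/2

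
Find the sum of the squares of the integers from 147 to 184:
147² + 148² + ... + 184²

Use ∑_{k=1}^{n} k² = n(n+1)(2n+1)/6, then subtract the first 146 terms.
∑_{k=1}^{184} k² = 184×185×369/6 = 2093460
∑_{k=1}^{146} k² = 146×147×293/6 = 1048061
∑_{k=147}^{184} k² = 2093460 - 1048061 = 1045399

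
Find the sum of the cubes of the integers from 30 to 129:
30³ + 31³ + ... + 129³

Use ∑_{k=1}^{n} k³ = [n(n+1)/2]², then subtract the first 29 terms.
∑_{k=1}^{129} k³ = [129×130/2]² = 8385² = 70308225
∑_{k=1}^{29} k³ = [29×30/2]² = 435² = 189225
∑_{k=30}^{129} k³ = 70308225 - 189225 = 70119000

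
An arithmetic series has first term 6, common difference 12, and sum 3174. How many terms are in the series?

Using S = n/2 × [2a + (n-1)d]
3174 = n/2 × [2(6) + (n-1)(12)]
3174 = n/2 × [12 + 12n - 12]
6348 = n × [0 + 12n]
12n² + (0)n - 6348 = 0
Discriminant: Δ = (0)² - 4(12)(-6348) = 0 + 304704 = 304704
√Δ = 552
n = [-(0) + √Δ] / (2·12) = (0 + 552) / 24 = 552 / 24 = 23
(The negative root is discarded since n must be a positive integer.)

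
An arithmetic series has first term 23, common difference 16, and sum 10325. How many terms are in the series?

Using S = n/2 × [2a + (n-1)d]
10325 = n/2 × [2(23) + (n-1)(16)]
10325 = n/2 × [46 + 16n - 16]
20650 = n × [30 + 16n]
16n² + (30)n - 20650 = 0
Discriminant: Δ = (30)² - 4(16)(-20650) = 900 + 1321600 = 1322500
√Δ = 1150
n = [-(30) + √Δ] / (2·16) = (-30 + 1150) / 32 = 1120 / 32 = 35
(The negative root is discarded since n must be a positive integer.)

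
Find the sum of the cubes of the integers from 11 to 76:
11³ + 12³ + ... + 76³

Use ∑_{k=1}^{n} k³ = [n(n+1)/2]², then subtract the first 10 terms.
∑_{k=1}^{76} k³ = [76×77/2]² = 2926² = 8561476
∑_{k=1}^{10} k³ = [10×11/2]² = 55² = 3025
∑_{k=11}^{76} k³ = 8561476 - 3025 = 8558451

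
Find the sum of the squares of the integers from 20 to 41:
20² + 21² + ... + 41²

Use ∑_{k=1}^{n} k² = n(n+1)(2n+1)/6, then subtract the first 19 terms.
∑_{k=1}^{41} k² = 41×42×83/6 = 23821
∑_{k=1}^{19} k² = 19×20×39/6 = 2470
∑_{k=20}^{41} k² = 23821 - 2470 = 21351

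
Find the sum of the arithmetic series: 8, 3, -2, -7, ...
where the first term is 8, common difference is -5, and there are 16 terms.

Sₙ = n/2 × (first + last)
Last term = a + (n-1)d = 8 + (16-1)×(-5) = -67
S_16 = 16/2 × (8 + (-67))
S_16 = 16/2 × (-59) = -472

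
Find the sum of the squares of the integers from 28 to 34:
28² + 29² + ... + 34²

Use ∑_{k=1}^{n} k² = n(n+1)(2n+1)/6, then subtract the first 27 terms.
∑_{k=1}^{34} k² = 34×35×69/6 = 13685
∑_{k=1}^{27} k² = 27×28×55/6 = 6930
∑_{k=28}^{34} k² = 13685 - 6930 = 6755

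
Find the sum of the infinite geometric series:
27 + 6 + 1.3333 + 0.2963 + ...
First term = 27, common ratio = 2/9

For |r| < 1, S = a / (1 - r)
S = 27 / (1 - (2/9))
S = 27 / (7/9)
S = 243/7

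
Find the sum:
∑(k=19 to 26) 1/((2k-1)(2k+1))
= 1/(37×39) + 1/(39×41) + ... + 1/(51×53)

Partial fractions: 1/((2k-1)(2k+1)) = (1/2)[1/(2k-1) - 1/(2k+1)]
The series telescopes:
= (1/2)[1/37 - 1/53]
= 8/1961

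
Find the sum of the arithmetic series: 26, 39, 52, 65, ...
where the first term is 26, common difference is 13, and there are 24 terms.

Sₙ = n/2 × (first + last)
Last term = a + (n-1)d = 26 + (24-1)×13 = 325
S_24 = 24/2 × (26 + 325)
S_24 = 24/2 × 351 = 4212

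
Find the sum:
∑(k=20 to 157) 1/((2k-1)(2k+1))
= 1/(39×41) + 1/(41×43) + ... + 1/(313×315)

Partial fractions: 1/((2k-1)(2k+1)) = (1/2)[1/(2k-1) - 1/(2k+1)]
The series telescopes:
= (1/2)[1/39 - 1/315]
= 46/4095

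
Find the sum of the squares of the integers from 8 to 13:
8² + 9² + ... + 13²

Use ∑_{k=1}^{n} k² = n(n+1)(2n+1)/6, then subtract the first 7 terms.
∑_{k=1}^{13} k² = 13×14×27/6 = 819
∑_{k=1}^{7} k² = 7×8×15/6 = 140
∑_{k=8}^{13} k² = 819 - 140 = 679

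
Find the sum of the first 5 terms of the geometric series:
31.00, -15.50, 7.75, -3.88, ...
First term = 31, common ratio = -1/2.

Sₙ = a(1 - rⁿ) / (1 - r)
S_5 = 31(1 - (-1/2)^5) / (1 - (-1/2))
S_5 = 31(1 - (-1/32)) / (3/2)
S_5 = 341/16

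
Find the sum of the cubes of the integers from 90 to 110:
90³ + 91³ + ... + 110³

Use ∑_{k=1}^{n} k³ = [n(n+1)/2]², then subtract the first 89 terms.
∑_{k=1}^{110} k³ = [110×111/2]² = 6105² = 37271025
∑_{k=1}^{89} k³ = [89×90/2]² = 4005² = 16040025
∑_{k=90}^{110} k³ = 37271025 - 16040025 = 21231000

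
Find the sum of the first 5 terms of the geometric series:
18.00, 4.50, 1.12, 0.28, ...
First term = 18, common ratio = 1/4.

Sₙ = a(1 - rⁿ) / (1 - r)
S_5 = 18(1 - (1/4)^5) / (1 - (1/4))
S_5 = 18(1 - (1/1024)) / (3/4)
S_5 = 3069/128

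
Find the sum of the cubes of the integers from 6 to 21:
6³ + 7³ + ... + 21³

Use ∑_{k=1}^{n} k³ = [n(n+1)/2]², then subtract the first 5 terms.
∑_{k=1}^{21} k³ = [21×22/2]² = 231² = 53361
∑_{k=1}^{5} k³ = [5×6/2]² = 15² = 225
∑_{k=6}^{21} k³ = 53361 - 225 = 53136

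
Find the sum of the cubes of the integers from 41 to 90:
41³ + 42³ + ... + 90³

Use ∑_{k=1}^{n} k³ = [n(n+1)/2]², then subtract the first 40 terms.
∑_{k=1}^{90} k³ = [90×91/2]² = 4095² = 16769025
∑_{k=1}^{40} k³ = [40×41/2]² = 820² = 672400
∑_{k=41}^{90} k³ = 16769025 - 672400 = 16096625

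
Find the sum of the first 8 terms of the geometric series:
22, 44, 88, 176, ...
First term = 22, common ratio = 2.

Sₙ = a(1 - rⁿ) / (1 - r)
S_8 = 22(1 - 2^8) / (1 - 2)
S_8 = 22(1 - 256) / (-1)
S_8 = 5610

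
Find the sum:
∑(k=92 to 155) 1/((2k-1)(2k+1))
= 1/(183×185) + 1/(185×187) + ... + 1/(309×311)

Partial fractions: 1/((2k-1)(2k+1)) = (1/2)[1/(2k-1) - 1/(2k+1)]
The series telescopes:
= (1/2)[1/183 - 1/311]
= 64/56913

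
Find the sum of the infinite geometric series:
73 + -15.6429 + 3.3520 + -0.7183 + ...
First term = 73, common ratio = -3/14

For |r| < 1, S = a / (1 - r)
S = 73 / (1 - (-3/14))
S = 73 / (17/14)
S = 1022/17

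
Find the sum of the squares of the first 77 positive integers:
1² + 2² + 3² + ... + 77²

Formula: ∑k² = n(n+1)(2n+1)/6
= 77×78×155/6
= 930930/6
= 155155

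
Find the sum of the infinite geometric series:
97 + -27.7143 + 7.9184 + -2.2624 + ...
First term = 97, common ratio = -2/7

For |r| < 1, S = a / (1 - r)
S = 97 / (1 - (-2/7))
S = 97 / (9/7)
S = 679/9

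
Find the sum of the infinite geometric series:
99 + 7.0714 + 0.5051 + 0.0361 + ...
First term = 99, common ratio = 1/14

For |r| < 1, S = a / (1 - r)
S = 99 / (1 - (1/14))
S = 99 / (13/14)
S = 1386/13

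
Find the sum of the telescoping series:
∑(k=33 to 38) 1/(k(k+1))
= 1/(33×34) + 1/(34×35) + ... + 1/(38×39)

Partial fractions: 1/(k(k+1)) = 1/k - 1/(k+1)
The series telescopes:
= (1/33 - 1/34) + (1/34 - 1/35) + ... + (1/38 - 1/39)
= 1/33 - 1/39
= 2/429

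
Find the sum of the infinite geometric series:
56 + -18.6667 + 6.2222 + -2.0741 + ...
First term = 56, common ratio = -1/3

For |r| < 1, S = a / (1 - r)
S = 56 / (1 - (-1/3))
S = 56 / (4/3)
S = 42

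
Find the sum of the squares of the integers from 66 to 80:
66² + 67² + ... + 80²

Use ∑_{k=1}^{n} k² = n(n+1)(2n+1)/6, then subtract the first 65 terms.
∑_{k=1}^{80} k² = 80×81×161/6 = 173880
∑_{k=1}^{65} k² = 65×66×131/6 = 93665
∑_{k=66}^{80} k² = 173880 - 93665 = 80215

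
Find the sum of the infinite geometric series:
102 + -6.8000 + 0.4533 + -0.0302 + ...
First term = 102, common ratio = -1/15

For |r| < 1, S = a / (1 - r)
S = 102 / (1 - (-1/15))
S = 102 / (16/15)
S = 765/8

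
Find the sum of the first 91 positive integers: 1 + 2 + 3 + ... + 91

Formula: ∑k = n(n+1)/2
= 91×92/2
= 8372/2
= 4186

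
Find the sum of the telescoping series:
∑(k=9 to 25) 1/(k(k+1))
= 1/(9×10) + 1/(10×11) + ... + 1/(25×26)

Partial fractions: 1/(k(k+1)) = 1/k - 1/(k+1)
The series telescopes:
= (1/9 - 1/10) + (1/10 - 1/11) + ... + (1/25 - 1/26)
= 1/9 - 1/26
= 17/234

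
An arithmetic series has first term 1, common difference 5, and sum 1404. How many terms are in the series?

Using S = n/2 × [2a + (n-1)d]
1404 = n/2 × [2(1) + (n-1)(5)]
1404 = n/2 × [2 + 5n - 5]
2808 = n × [-3 + 5n]
5n² + (-3)n - 2808 = 0
Discriminant: Δ = (-3)² - 4(5)(-2808) = 9 + 56160 = 56169
√Δ = 237
n = [-(-3) + √Δ] / (2·5) = (3 + 237) / 10 = 240 / 10 = 24
(The negative root is discarded since n must be a positive integer.)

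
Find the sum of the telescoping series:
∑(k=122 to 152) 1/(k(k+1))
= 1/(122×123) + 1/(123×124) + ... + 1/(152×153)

Partial fractions: 1/(k(k+1)) = 1/k - 1/(k+1)
The series telescopes:
= (1/122 - 1/123) + (1/123 - 1/124) + ... + (1/152 - 1/153)
= 1/122 - 1/153
= 31/18666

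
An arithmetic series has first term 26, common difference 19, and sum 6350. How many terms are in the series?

Using S = n/2 × [2a + (n-1)d]
6350 = n/2 × [2(26) + (n-1)(19)]
6350 = n/2 × [52 + 19n - 19]
12700 = n × [33 + 19n]
19n² + (33)n - 12700 = 0
Discriminant: Δ = (33)² - 4(19)(-12700) = 1089 + 965200 = 966289
√Δ = 983
n = [-(33) + √Δ] / (2·19) = (-33 + 983) / 38 = 950 / 38 = 25
(The negative root is discarded since n must be a positive integer.)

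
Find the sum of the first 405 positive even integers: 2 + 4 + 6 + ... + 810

Sum of first n even numbers = n(n+1)
= 405×406
= 164430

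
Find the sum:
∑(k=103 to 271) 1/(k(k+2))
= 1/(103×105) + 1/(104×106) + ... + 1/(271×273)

Partial fractions: 1/(k(k+2)) = (1/2)[1/k - 1/(k+2)]
Telescoping leaves the first two and last two terms:
= (1/2)[1/103 + 1/104 - 1/272 - 1/273]
= 7051/1176672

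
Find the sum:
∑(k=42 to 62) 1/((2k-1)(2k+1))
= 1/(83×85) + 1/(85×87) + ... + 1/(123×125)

Partial fractions: 1/((2k-1)(2k+1)) = (1/2)[1/(2k-1) - 1/(2k+1)]
The series telescopes:
= (1/2)[1/83 - 1/125]
= 21/10375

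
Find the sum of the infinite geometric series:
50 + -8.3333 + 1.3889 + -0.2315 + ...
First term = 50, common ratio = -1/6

For |r| < 1, S = a / (1 - r)
S = 50 / (1 - (-1/6))
S = 50 / (7/6)
S = 300/7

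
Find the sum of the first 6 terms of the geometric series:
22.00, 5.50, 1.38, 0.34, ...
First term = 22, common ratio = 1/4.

Sₙ = a(1 - rⁿ) / (1 - r)
S_6 = 22(1 - (1/4)^6) / (1 - (1/4))
S_6 = 22(1 - (1/4096)) / (3/4)
S_6 = 15015/512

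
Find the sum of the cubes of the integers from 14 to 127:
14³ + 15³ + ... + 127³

Use ∑_{k=1}^{n} k³ = [n(n+1)/2]², then subtract the first 13 terms.
∑_{k=1}^{127} k³ = [127×128/2]² = 8128² = 66064384
∑_{k=1}^{13} k³ = [13×14/2]² = 91² = 8281
∑_{k=14}^{127} k³ = 66064384 - 8281 = 66056103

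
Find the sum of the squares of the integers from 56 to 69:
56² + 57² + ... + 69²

Use ∑_{k=1}^{n} k² = n(n+1)(2n+1)/6, then subtract the first 55 terms.
∑_{k=1}^{69} k² = 69×70×139/6 = 111895
∑_{k=1}^{55} k² = 55×56×111/6 = 56980
∑_{k=56}^{69} k² = 111895 - 56980 = 54915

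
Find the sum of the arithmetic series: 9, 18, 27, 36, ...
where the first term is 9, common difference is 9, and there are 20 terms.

Sₙ = n/2 × (first + last)
Last term = a + (n-1)d = 9 + (20-1)×9 = 180
S_20 = 20/2 × (9 + 180)
S_20 = 20/2 × 189 = 1890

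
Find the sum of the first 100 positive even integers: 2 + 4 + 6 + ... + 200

Sum of first n even numbers = n(n+1)
= 100×101
= 10100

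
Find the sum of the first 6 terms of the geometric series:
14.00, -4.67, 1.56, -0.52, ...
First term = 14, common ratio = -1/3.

Sₙ = a(1 - rⁿ) / (1 - r)
S_6 = 14(1 - (-1/3)^6) / (1 - (-1/3))
S_6 = 14(1 - (1/729)) / (4/3)
S_6 = 2548/243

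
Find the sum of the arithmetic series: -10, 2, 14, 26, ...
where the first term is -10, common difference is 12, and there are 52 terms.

Sₙ = n/2 × (first + last)
Last term = a + (n-1)d = -10 + (52-1)×12 = 602
S_52 = 52/2 × (-10 + 602)
S_52 = 52/2 × 592 = 15392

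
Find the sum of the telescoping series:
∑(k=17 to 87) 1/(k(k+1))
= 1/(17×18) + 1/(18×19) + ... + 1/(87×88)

Partial fractions: 1/(k(k+1)) = 1/k - 1/(k+1)
The series telescopes:
= (1/17 - 1/18) + (1/18 - 1/19) + ... + (1/87 - 1/88)
= 1/17 - 1/88
= 71/1496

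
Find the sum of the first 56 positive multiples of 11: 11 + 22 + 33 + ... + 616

Factor out 11: = 11(1 + 2 + ... + 56) = 11 × n(n+1)/2
= 11 × 56×57/2
= 11 × 1596
= 17556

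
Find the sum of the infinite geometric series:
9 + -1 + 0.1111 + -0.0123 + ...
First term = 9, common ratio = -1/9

For |r| < 1, S = a / (1 - r)
S = 9 / (1 - (-1/9))
S = 9 / (10/9)
S = 81/10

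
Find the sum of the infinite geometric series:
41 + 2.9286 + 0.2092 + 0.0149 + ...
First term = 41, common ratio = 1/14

For |r| < 1, S = a / (1 - r)
S = 41 / (1 - (1/14))
S = 41 / (13/14)
S = 574/13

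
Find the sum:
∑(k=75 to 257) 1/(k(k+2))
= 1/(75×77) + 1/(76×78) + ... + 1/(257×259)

Partial fractions: 1/(k(k+2)) = (1/2)[1/k - 1/(k+2)]
Telescoping leaves the first two and last two terms:
= (1/2)[1/75 + 1/76 - 1/258 - 1/259]
= 1190537/126961800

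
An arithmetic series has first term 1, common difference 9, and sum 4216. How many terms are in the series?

Using S = n/2 × [2a + (n-1)d]
4216 = n/2 × [2(1) + (n-1)(9)]
4216 = n/2 × [2 + 9n - 9]
8432 = n × [-7 + 9n]
9n² + (-7)n - 8432 = 0
Discriminant: Δ = (-7)² - 4(9)(-8432) = 49 + 303552 = 303601
√Δ = 551
n = [-(-7) + √Δ] / (2·9) = (7 + 551) / 18 = 558 / 18 = 31
(The negative root is discarded since n must be a positive integer.)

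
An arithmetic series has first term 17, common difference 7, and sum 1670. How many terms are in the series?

Using S = n/2 × [2a + (n-1)d]
1670 = n/2 × [2(17) + (n-1)(7)]
1670 = n/2 × [34 + 7n - 7]
3340 = n × [27 + 7n]
7n² + (27)n - 3340 = 0
Discriminant: Δ = (27)² - 4(7)(-3340) = 729 + 93520 = 94249
√Δ = 307
n = [-(27) + √Δ] / (2·7) = (-27 + 307) / 14 = 280 / 14 = 20
(The negative root is discarded since n must be a positive integer.)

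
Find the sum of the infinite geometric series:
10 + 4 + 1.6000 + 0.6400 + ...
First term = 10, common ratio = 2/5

For |r| < 1, S = a / (1 - r)
S = 10 / (1 - (2/5))
S = 10 / (3/5)
S = 50/3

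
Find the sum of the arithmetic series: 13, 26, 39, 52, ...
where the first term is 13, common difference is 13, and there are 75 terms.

Sₙ = n/2 × (first + last)
Last term = a + (n-1)d = 13 + (75-1)×13 = 975
S_75 = 75/2 × (13 + 975)
S_75 = 75/2 × 988 = 37050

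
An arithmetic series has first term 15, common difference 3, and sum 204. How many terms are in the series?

Using S = n/2 × [2a + (n-1)d]
204 = n/2 × [2(15) + (n-1)(3)]
204 = n/2 × [30 + 3n - 3]
408 = n × [27 + 3n]
3n² + (27)n - 408 = 0
Discriminant: Δ = (27)² - 4(3)(-408) = 729 + 4896 = 5625
√Δ = 75
n = [-(27) + √Δ] / (2·3) = (-27 + 75) / 6 = 48 / 6 = 8
(The negative root is discarded since n must be a positive integer.)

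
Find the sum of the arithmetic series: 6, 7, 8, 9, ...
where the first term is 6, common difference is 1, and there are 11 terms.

Sₙ = n/2 × (first + last)
Last term = a + (n-1)d = 6 + (11-1)×1 = 16
S_11 = 11/2 × (6 + 16)
S_11 = 11/2 × 22 = 121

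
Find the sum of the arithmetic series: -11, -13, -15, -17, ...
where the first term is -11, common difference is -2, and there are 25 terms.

Sₙ = n/2 × (first + last)
Last term = a + (n-1)d = -11 + (25-1)×(-2) = -59
S_25 = 25/2 × (-11 + (-59))
S_25 = 25/2 × (-70) = -875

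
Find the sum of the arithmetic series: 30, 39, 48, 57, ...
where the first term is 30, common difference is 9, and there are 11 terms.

Sₙ = n/2 × (first + last)
Last term = a + (n-1)d = 30 + (11-1)×9 = 120
S_11 = 11/2 × (30 + 120)
S_11 = 11/2 × 150 = 825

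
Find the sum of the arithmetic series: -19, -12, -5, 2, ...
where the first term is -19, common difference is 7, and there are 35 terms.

Sₙ = n/2 × (first + last)
Last term = a + (n-1)d = -19 + (35-1)×7 = 219
S_35 = 35/2 × (-19 + 219)
S_35 = 35/2 × 200 = 3500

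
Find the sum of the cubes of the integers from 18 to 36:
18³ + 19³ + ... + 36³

Use ∑_{k=1}^{n} k³ = [n(n+1)/2]², then subtract the first 17 terms.
∑_{k=1}^{36} k³ = [36×37/2]² = 666² = 443556
∑_{k=1}^{17} k³ = [17×18/2]² = 153² = 23409
∑_{k=18}^{36} k³ = 443556 - 23409 = 420147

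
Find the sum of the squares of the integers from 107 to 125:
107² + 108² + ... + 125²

Use ∑_{k=1}^{n} k² = n(n+1)(2n+1)/6, then subtract the first 106 terms.
∑_{k=1}^{125} k² = 125×126×251/6 = 658875
∑_{k=1}^{106} k² = 106×107×213/6 = 402641
∑_{k=107}^{125} k² = 658875 - 402641 = 256234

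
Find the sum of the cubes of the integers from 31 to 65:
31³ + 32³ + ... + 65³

Use ∑_{k=1}^{n} k³ = [n(n+1)/2]², then subtract the first 30 terms.
∑_{k=1}^{65} k³ = [65×66/2]² = 2145² = 4601025
∑_{k=1}^{30} k³ = [30×31/2]² = 465² = 216225
∑_{k=31}^{65} k³ = 4601025 - 216225 = 4384800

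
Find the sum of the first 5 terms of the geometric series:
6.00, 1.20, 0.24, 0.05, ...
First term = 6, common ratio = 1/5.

Sₙ = a(1 - rⁿ) / (1 - r)
S_5 = 6(1 - (1/5)^5) / (1 - (1/5))
S_5 = 6(1 - (1/3125)) / (4/5)
S_5 = 4686/625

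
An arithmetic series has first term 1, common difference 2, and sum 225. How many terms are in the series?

Using S = n/2 × [2a + (n-1)d]
225 = n/2 × [2(1) + (n-1)(2)]
225 = n/2 × [2 + 2n - 2]
450 = n × [0 + 2n]
2n² + (0)n - 450 = 0
Discriminant: Δ = (0)² - 4(2)(-450) = 0 + 3600 = 3600
√Δ = 60
n = [-(0) + √Δ] / (2·2) = (0 + 60) / 4 = 60 / 4 = 15
(The negative root is discarded since n must be a positive integer.)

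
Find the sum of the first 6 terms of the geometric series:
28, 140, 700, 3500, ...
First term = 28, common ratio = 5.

Sₙ = a(1 - rⁿ) / (1 - r)
S_6 = 28(1 - 5^6) / (1 - 5)
S_6 = 28(1 - 15625) / (-4)
S_6 = 109368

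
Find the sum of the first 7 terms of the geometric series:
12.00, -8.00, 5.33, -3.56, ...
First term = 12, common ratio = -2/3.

Sₙ = a(1 - rⁿ) / (1 - r)
S_7 = 12(1 - (-2/3)^7) / (1 - (-2/3))
S_7 = 12(1 - (-128/2187)) / (5/3)
S_7 = 1852/243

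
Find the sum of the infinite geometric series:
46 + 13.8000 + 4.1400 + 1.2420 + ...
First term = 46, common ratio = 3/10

For |r| < 1, S = a / (1 - r)
S = 46 / (1 - (3/10))
S = 46 / (7/10)
S = 460/7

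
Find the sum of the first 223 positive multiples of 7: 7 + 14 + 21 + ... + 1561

Factor out 7: = 7(1 + 2 + ... + 223) = 7 × n(n+1)/2
= 7 × 223×224/2
= 7 × 24976
= 174832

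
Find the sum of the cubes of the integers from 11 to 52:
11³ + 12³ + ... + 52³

Use ∑_{k=1}^{n} k³ = [n(n+1)/2]², then subtract the first 10 terms.
∑_{k=1}^{52} k³ = [52×53/2]² = 1378² = 1898884
∑_{k=1}^{10} k³ = [10×11/2]² = 55² = 3025
∑_{k=11}^{52} k³ = 1898884 - 3025 = 1895859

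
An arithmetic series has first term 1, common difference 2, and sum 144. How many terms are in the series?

Using S = n/2 × [2a + (n-1)d]
144 = n/2 × [2(1) + (n-1)(2)]
144 = n/2 × [2 + 2n - 2]
288 = n × [0 + 2n]
2n² + (0)n - 288 = 0
Discriminant: Δ = (0)² - 4(2)(-288) = 0 + 2304 = 2304
√Δ = 48
n = [-(0) + √Δ] / (2·2) = (0 + 48) / 4 = 48 / 4 = 12
(The negative root is discarded since n must be a positive integer.)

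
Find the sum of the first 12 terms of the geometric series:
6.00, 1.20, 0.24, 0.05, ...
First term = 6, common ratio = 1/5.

Sₙ = a(1 - rⁿ) / (1 - r)
S_12 = 6(1 - (1/5)^12) / (1 - (1/5))
S_12 = 6(1 - (1/244140625)) / (4/5)
S_12 = 366210936/48828125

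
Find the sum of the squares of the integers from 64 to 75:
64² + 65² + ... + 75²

Use ∑_{k=1}^{n} k² = n(n+1)(2n+1)/6, then subtract the first 63 terms.
∑_{k=1}^{75} k² = 75×76×151/6 = 143450
∑_{k=1}^{63} k² = 63×64×127/6 = 85344
∑_{k=64}^{75} k² = 143450 - 85344 = 58106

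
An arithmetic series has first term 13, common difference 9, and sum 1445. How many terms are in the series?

Using S = n/2 × [2a + (n-1)d]
1445 = n/2 × [2(13) + (n-1)(9)]
1445 = n/2 × [26 + 9n - 9]
2890 = n × [17 + 9n]
9n² + (17)n - 2890 = 0
Discriminant: Δ = (17)² - 4(9)(-2890) = 289 + 104040 = 104329
√Δ = 323
n = [-(17) + √Δ] / (2·9) = (-17 + 323) / 18 = 306 / 18 = 17
(The negative root is discarded since n must be a positive integer.)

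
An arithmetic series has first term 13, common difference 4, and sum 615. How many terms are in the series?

Using S = n/2 × [2a + (n-1)d]
615 = n/2 × [2(13) + (n-1)(4)]
615 = n/2 × [26 + 4n - 4]
1230 = n × [22 + 4n]
4n² + (22)n - 1230 = 0
Discriminant: Δ = (22)² - 4(4)(-1230) = 484 + 19680 = 20164
√Δ = 142
n = [-(22) + √Δ] / (2·4) = (-22 + 142) / 8 = 120 / 8 = 15
(The negative root is discarded since n must be a positive integer.)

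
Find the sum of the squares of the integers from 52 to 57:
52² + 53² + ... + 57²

Use ∑_{k=1}^{n} k² = n(n+1)(2n+1)/6, then subtract the first 51 terms.
∑_{k=1}^{57} k² = 57×58×115/6 = 63365
∑_{k=1}^{51} k² = 51×52×103/6 = 45526
∑_{k=52}^{57} k² = 63365 - 45526 = 17839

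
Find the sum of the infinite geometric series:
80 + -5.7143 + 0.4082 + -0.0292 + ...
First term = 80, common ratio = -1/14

For |r| < 1, S = a / (1 - r)
S = 80 / (1 - (-1/14))
S = 80 / (15/14)
S = 224/3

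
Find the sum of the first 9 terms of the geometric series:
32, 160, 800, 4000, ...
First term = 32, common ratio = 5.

Sₙ = a(1 - rⁿ) / (1 - r)
S_9 = 32(1 - 5^9) / (1 - 5)
S_9 = 32(1 - 1953125) / (-4)
S_9 = 15624992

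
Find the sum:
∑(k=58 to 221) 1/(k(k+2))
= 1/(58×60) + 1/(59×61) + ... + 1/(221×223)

Partial fractions: 1/(k(k+2)) = (1/2)[1/k - 1/(k+2)]
Telescoping leaves the first two and last two terms:
= (1/2)[1/58 + 1/59 - 1/222 - 1/223]
= 1067353/84704766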